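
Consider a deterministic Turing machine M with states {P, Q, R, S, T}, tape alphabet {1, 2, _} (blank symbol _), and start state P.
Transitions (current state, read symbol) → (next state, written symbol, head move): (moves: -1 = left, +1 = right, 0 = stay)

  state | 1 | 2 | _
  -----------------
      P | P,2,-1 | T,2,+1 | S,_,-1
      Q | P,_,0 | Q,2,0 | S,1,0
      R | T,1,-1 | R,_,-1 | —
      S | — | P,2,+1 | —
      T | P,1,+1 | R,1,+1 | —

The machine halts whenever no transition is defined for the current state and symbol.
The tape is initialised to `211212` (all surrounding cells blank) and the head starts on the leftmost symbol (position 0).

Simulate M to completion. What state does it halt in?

state=P head=0 tape=__[2]11212   (P,2)→(T,2,+1)
state=T head=1 tape=__2[1]1212   (T,1)→(P,1,+1)
state=P head=2 tape=__21[1]212   (P,1)→(P,2,-1)
state=P head=1 tape=__2[1]2212   (P,1)→(P,2,-1)
state=P head=0 tape=__[2]22212   (P,2)→(T,2,+1)
state=T head=1 tape=__2[2]2212   (T,2)→(R,1,+1)
state=R head=2 tape=__21[2]212   (R,2)→(R,_,-1)
state=R head=1 tape=__2[1]_212   (R,1)→(T,1,-1)
state=T head=0 tape=__[2]1_212   (T,2)→(R,1,+1)
state=R head=1 tape=__1[1]_212   (R,1)→(T,1,-1)
state=T head=0 tape=__[1]1_212   (T,1)→(P,1,+1)
state=P head=1 tape=__1[1]_212   (P,1)→(P,2,-1)
state=P head=0 tape=__[1]2_212   (P,1)→(P,2,-1)
state=P head=-1 tape=_[_]22_212   (P,_)→(S,_,-1)
state=S head=-2 tape=[_]_22_212
No transition is defined for (S, _); M halts in state S.

S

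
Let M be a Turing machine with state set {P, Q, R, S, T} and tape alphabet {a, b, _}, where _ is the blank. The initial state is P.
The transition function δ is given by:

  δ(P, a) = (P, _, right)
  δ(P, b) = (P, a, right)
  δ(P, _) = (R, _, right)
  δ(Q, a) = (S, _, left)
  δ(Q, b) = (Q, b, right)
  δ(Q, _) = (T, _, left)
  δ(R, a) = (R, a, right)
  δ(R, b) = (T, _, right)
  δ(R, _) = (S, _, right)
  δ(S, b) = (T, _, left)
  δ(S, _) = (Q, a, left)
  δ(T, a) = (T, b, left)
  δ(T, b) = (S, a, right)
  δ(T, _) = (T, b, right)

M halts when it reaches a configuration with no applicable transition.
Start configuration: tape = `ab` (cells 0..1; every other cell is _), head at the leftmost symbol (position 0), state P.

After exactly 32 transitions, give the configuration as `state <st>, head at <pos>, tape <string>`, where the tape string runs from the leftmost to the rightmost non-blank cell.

state=P head=0 tape=__[a]b___   (P,a)→(P,_,right)
state=P head=1 tape=___[b]___   (P,b)→(P,a,right)
state=P head=2 tape=___a[_]__   (P,_)→(R,_,right)
state=R head=3 tape=___a_[_]_   (R,_)→(S,_,right)
state=S head=4 tape=___a__[_]   (S,_)→(Q,a,left)
state=Q head=3 tape=___a_[_]a   (Q,_)→(T,_,left)
state=T head=2 tape=___a[_]_a   (T,_)→(T,b,right)
state=T head=3 tape=___ab[_]a   (T,_)→(T,b,right)
state=T head=4 tape=___abb[a]   (T,a)→(T,b,left)
state=T head=3 tape=___ab[b]b   (T,b)→(S,a,right)
state=S head=4 tape=___aba[b]   (S,b)→(T,_,left)
state=T head=3 tape=___ab[a]_   (T,a)→(T,b,left)
state=T head=2 tape=___a[b]b_   (T,b)→(S,a,right)
state=S head=3 tape=___aa[b]_   (S,b)→(T,_,left)
state=T head=2 tape=___a[a]__   (T,a)→(T,b,left)
state=T head=1 tape=___[a]b__   (T,a)→(T,b,left)
state=T head=0 tape=__[_]bb__   (T,_)→(T,b,right)
state=T head=1 tape=__b[b]b__   (T,b)→(S,a,right)
state=S head=2 tape=__ba[b]__   (S,b)→(T,_,left)
state=T head=1 tape=__b[a]___   (T,a)→(T,b,left)
state=T head=0 tape=__[b]b___   (T,b)→(S,a,right)
state=S head=1 tape=__a[b]___   (S,b)→(T,_,left)
state=T head=0 tape=__[a]____   (T,a)→(T,b,left)
state=T head=-1 tape=_[_]b____   (T,_)→(T,b,right)
state=T head=0 tape=_b[b]____   (T,b)→(S,a,right)
state=S head=1 tape=_ba[_]___   (S,_)→(Q,a,left)
state=Q head=0 tape=_b[a]a___   (Q,a)→(S,_,left)
state=S head=-1 tape=_[b]_a___   (S,b)→(T,_,left)
state=T head=-2 tape=[_]__a___   (T,_)→(T,b,right)
state=T head=-1 tape=b[_]_a___   (T,_)→(T,b,right)
state=T head=0 tape=bb[_]a___   (T,_)→(T,b,right)
state=T head=1 tape=bbb[a]___   (T,a)→(T,b,left)
state=T head=0 tape=bb[b]b___
After 32 steps: state T, head at 0, tape bbbb.

state T, head at 0, tape bbbb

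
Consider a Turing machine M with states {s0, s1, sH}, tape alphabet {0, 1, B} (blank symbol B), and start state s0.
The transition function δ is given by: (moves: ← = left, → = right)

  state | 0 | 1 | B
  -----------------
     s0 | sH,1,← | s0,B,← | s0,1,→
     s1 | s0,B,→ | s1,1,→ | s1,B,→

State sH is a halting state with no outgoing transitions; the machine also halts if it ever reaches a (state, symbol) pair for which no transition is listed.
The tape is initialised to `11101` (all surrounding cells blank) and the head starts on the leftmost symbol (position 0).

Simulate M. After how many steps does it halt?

state=s0 head=0 tape=BBB[1]1101   (s0,1)→(s0,B,←)
state=s0 head=-1 tape=BB[B]B1101   (s0,B)→(s0,1,→)
state=s0 head=0 tape=BB1[B]1101   (s0,B)→(s0,1,→)
state=s0 head=1 tape=BB11[1]101   (s0,1)→(s0,B,←)
state=s0 head=0 tape=BB1[1]B101   (s0,1)→(s0,B,←)
state=s0 head=-1 tape=BB[1]BB101   (s0,1)→(s0,B,←)
state=s0 head=-2 tape=B[B]BBB101   (s0,B)→(s0,1,→)
state=s0 head=-1 tape=B1[B]BB101   (s0,B)→(s0,1,→)
state=s0 head=0 tape=B11[B]B101   (s0,B)→(s0,1,→)
state=s0 head=1 tape=B111[B]101   (s0,B)→(s0,1,→)
state=s0 head=2 tape=B1111[1]01   (s0,1)→(s0,B,←)
state=s0 head=1 tape=B111[1]B01   (s0,1)→(s0,B,←)
state=s0 head=0 tape=B11[1]BB01   (s0,1)→(s0,B,←)
state=s0 head=-1 tape=B1[1]BBB01   (s0,1)→(s0,B,←)
state=s0 head=-2 tape=B[1]BBBB01   (s0,1)→(s0,B,←)
state=s0 head=-3 tape=[B]BBBBB01   (s0,B)→(s0,1,→)
state=s0 head=-2 tape=1[B]BBBB01   (s0,B)→(s0,1,→)
state=s0 head=-1 tape=11[B]BBB01   (s0,B)→(s0,1,→)
state=s0 head=0 tape=111[B]BB01   (s0,B)→(s0,1,→)
state=s0 head=1 tape=1111[B]B01   (s0,B)→(s0,1,→)
state=s0 head=2 tape=11111[B]01   (s0,B)→(s0,1,→)
state=s0 head=3 tape=111111[0]1   (s0,0)→(sH,1,←)
state=sH head=2 tape=11111[1]11
M halts after 22 transitions.

22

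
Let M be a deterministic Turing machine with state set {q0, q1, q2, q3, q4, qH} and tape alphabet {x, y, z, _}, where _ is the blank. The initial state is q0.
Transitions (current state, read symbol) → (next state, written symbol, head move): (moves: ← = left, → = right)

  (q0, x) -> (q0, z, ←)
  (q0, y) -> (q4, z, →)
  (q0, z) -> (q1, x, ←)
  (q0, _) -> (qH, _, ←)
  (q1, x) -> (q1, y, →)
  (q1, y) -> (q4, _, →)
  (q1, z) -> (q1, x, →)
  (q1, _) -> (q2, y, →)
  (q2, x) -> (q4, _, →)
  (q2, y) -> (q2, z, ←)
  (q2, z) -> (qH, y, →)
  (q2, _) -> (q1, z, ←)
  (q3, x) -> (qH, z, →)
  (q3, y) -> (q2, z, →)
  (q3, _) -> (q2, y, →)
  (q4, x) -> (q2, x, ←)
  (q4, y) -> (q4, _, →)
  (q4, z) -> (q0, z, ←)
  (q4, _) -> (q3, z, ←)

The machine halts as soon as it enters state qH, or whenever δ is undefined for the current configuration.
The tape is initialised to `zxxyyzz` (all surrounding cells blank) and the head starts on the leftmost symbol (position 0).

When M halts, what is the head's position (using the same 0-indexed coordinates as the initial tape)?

q0 | __[z]xxyyzz   read z → write x, move ←, go to q1
q1 | _[_]xxxyyzz   read _ → write y, move →, go to q2
q2 | _y[x]xxyyzz   read x → write _, move →, go to q4
q4 | _y_[x]xyyzz   read x → write x, move ←, go to q2
q2 | _y[_]xxyyzz   read _ → write z, move ←, go to q1
q1 | _[y]zxxyyzz   read y → write _, move →, go to q4
q4 | __[z]xxyyzz   read z → write z, move ←, go to q0
q0 | _[_]zxxyyzz   read _ → write _, move ←, go to qH
qH | [_]_zxxyyzz
At halt the head is at cell -2.

-2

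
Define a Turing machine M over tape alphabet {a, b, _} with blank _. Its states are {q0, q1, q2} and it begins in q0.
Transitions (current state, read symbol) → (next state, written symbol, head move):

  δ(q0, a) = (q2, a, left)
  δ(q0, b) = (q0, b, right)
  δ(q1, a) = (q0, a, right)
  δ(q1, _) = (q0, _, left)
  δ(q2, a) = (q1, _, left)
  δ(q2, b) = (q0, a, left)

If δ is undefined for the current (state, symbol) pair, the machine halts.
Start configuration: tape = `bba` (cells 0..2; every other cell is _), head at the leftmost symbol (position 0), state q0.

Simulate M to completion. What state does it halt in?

q0 | _[b]ba   read b → write b, move right, go to q0
q0 | _b[b]a   read b → write b, move right, go to q0
q0 | _bb[a]   read a → write a, move left, go to q2
q2 | _b[b]a   read b → write a, move left, go to q0
q0 | _[b]aa   read b → write b, move right, go to q0
q0 | _b[a]a   read a → write a, move left, go to q2
q2 | _[b]aa   read b → write a, move left, go to q0
q0 | [_]aaa
No transition is defined for (q0, _); M halts in state q0.

q0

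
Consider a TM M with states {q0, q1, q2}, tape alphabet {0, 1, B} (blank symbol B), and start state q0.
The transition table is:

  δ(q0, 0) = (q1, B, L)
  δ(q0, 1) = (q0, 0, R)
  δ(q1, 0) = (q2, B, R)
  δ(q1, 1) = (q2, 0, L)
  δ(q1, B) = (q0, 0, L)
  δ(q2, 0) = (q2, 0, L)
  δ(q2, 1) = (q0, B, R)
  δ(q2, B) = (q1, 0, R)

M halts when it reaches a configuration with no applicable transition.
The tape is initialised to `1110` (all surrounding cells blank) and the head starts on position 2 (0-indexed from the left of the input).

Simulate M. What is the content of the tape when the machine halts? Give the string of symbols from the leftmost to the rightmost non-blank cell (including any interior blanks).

q0 | B11[1]0B   read 1 → write 0, move R, go to q0
q0 | B110[0]B   read 0 → write B, move L, go to q1
q1 | B11[0]BB   read 0 → write B, move R, go to q2
q2 | B11B[B]B   read B → write 0, move R, go to q1
q1 | B11B0[B]   read B → write 0, move L, go to q0
q0 | B11B[0]0   read 0 → write B, move L, go to q1
q1 | B11[B]B0   read B → write 0, move L, go to q0
q0 | B1[1]0B0   read 1 → write 0, move R, go to q0
q0 | B10[0]B0   read 0 → write B, move L, go to q1
q1 | B1[0]BB0   read 0 → write B, move R, go to q2
q2 | B1B[B]B0   read B → write 0, move R, go to q1
q1 | B1B0[B]0   read B → write 0, move L, go to q0
q0 | B1B[0]00   read 0 → write B, move L, go to q1
q1 | B1[B]B00   read B → write 0, move L, go to q0
q0 | B[1]0B00   read 1 → write 0, move R, go to q0
q0 | B0[0]B00   read 0 → write B, move L, go to q1
q1 | B[0]BB00   read 0 → write B, move R, go to q2
q2 | BB[B]B00   read B → write 0, move R, go to q1
q1 | BB0[B]00   read B → write 0, move L, go to q0
q0 | BB[0]000   read 0 → write B, move L, go to q1
q1 | B[B]B000   read B → write 0, move L, go to q0
q0 | [B]0B000
The non-blank tape span at halt is 0B000.

0B000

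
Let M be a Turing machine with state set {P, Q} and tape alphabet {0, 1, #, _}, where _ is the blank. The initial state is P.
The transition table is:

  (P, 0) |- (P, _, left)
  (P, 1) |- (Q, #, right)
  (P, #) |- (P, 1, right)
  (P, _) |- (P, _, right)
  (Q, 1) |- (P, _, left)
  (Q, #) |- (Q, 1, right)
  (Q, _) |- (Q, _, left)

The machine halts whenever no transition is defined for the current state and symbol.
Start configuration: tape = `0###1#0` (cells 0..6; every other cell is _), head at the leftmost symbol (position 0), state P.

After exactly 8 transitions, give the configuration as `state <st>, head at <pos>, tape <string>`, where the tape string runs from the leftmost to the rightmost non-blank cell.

state Q, head at 6, tape 111#10

P | _[0]###1#0   read 0 → write _, move left, go to P
P | [_]_###1#0   read _ → write _, move right, go to P
P | _[_]###1#0   read _ → write _, move right, go to P
P | __[#]##1#0   read # → write 1, move right, go to P
P | __1[#]#1#0   read # → write 1, move right, go to P
P | __11[#]1#0   read # → write 1, move right, go to P
P | __111[1]#0   read 1 → write #, move right, go to Q
Q | __111#[#]0   read # → write 1, move right, go to Q
Q | __111#1[0]
After 8 steps: state Q, head at 6, tape 111#10.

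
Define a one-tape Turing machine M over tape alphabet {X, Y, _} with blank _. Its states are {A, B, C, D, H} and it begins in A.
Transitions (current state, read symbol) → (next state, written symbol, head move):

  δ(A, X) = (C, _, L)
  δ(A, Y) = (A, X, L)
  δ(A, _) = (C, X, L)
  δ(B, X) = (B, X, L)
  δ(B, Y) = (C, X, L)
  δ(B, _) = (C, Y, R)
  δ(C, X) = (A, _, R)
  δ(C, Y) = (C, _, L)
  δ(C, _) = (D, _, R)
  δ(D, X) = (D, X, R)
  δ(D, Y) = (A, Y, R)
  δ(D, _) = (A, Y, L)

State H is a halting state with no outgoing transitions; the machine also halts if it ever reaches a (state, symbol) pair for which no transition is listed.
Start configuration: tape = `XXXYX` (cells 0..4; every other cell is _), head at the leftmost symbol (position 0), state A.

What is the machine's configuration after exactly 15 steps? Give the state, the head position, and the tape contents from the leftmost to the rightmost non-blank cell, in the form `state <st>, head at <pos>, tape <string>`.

A | __[X]XXYX   read X → write _, move L, go to C
C | _[_]_XXYX   read _ → write _, move R, go to D
D | __[_]XXYX   read _ → write Y, move L, go to A
A | _[_]YXXYX   read _ → write X, move L, go to C
C | [_]XYXXYX   read _ → write _, move R, go to D
D | _[X]YXXYX   read X → write X, move R, go to D
D | _X[Y]XXYX   read Y → write Y, move R, go to A
A | _XY[X]XYX   read X → write _, move L, go to C
C | _X[Y]_XYX   read Y → write _, move L, go to C
C | _[X]__XYX   read X → write _, move R, go to A
A | __[_]_XYX   read _ → write X, move L, go to C
C | _[_]X_XYX   read _ → write _, move R, go to D
D | __[X]_XYX   read X → write X, move R, go to D
D | __X[_]XYX   read _ → write Y, move L, go to A
A | __[X]YXYX   read X → write _, move L, go to C
C | _[_]_YXYX
After 15 steps: state C, head at -1, tape YXYX.

state C, head at -1, tape YXYX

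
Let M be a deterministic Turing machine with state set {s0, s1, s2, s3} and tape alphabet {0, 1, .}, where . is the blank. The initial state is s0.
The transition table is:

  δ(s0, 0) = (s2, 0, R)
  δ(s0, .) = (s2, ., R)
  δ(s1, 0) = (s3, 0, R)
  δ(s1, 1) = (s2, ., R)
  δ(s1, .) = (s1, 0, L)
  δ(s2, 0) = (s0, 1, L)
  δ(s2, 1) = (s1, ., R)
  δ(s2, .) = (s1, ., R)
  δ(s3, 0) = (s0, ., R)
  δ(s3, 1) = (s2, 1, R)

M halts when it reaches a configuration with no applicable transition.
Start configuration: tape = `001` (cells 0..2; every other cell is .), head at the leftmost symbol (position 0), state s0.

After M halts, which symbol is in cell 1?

s0 | [0]01...   read 0 → write 0, move R, go to s2
s2 | 0[0]1...   read 0 → write 1, move L, go to s0
s0 | [0]11...   read 0 → write 0, move R, go to s2
s2 | 0[1]1...   read 1 → write ., move R, go to s1
s1 | 0.[1]...   read 1 → write ., move R, go to s2
s2 | 0..[.]..   read . → write ., move R, go to s1
s1 | 0...[.].   read . → write 0, move L, go to s1
s1 | 0..[.]0.   read . → write 0, move L, go to s1
s1 | 0.[.]00.   read . → write 0, move L, go to s1
s1 | 0[.]000.   read . → write 0, move L, go to s1
s1 | [0]0000.   read 0 → write 0, move R, go to s3
s3 | 0[0]000.   read 0 → write ., move R, go to s0
s0 | 0.[0]00.   read 0 → write 0, move R, go to s2
s2 | 0.0[0]0.   read 0 → write 1, move L, go to s0
s0 | 0.[0]10.   read 0 → write 0, move R, go to s2
s2 | 0.0[1]0.   read 1 → write ., move R, go to s1
s1 | 0.0.[0].   read 0 → write 0, move R, go to s3
s3 | 0.0.0[.]
Cell 1 holds . when M halts.

.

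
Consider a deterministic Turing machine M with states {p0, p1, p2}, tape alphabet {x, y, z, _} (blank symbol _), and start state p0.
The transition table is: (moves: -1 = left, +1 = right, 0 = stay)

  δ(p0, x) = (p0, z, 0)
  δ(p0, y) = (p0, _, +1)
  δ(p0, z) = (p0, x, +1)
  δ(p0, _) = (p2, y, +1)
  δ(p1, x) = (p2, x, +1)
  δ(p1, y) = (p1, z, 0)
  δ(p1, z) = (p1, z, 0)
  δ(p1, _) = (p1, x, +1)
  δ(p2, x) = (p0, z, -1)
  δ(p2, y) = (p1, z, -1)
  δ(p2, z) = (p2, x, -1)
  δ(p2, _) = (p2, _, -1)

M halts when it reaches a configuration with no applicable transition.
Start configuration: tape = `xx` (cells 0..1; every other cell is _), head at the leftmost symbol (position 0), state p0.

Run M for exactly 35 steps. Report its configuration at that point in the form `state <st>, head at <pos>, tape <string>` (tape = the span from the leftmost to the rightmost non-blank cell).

state=p0 head=0 tape=[x]x____   (p0,x)→(p0,z,0)
state=p0 head=0 tape=[z]x____   (p0,z)→(p0,x,+1)
state=p0 head=1 tape=x[x]____   (p0,x)→(p0,z,0)
state=p0 head=1 tape=x[z]____   (p0,z)→(p0,x,+1)
state=p0 head=2 tape=xx[_]___   (p0,_)→(p2,y,+1)
state=p2 head=3 tape=xxy[_]__   (p2,_)→(p2,_,-1)
state=p2 head=2 tape=xx[y]___   (p2,y)→(p1,z,-1)
state=p1 head=1 tape=x[x]z___   (p1,x)→(p2,x,+1)
state=p2 head=2 tape=xx[z]___   (p2,z)→(p2,x,-1)
state=p2 head=1 tape=x[x]x___   (p2,x)→(p0,z,-1)
state=p0 head=0 tape=[x]zx___   (p0,x)→(p0,z,0)
state=p0 head=0 tape=[z]zx___   (p0,z)→(p0,x,+1)
state=p0 head=1 tape=x[z]x___   (p0,z)→(p0,x,+1)
state=p0 head=2 tape=xx[x]___   (p0,x)→(p0,z,0)
state=p0 head=2 tape=xx[z]___   (p0,z)→(p0,x,+1)
state=p0 head=3 tape=xxx[_]__   (p0,_)→(p2,y,+1)
state=p2 head=4 tape=xxxy[_]_   (p2,_)→(p2,_,-1)
state=p2 head=3 tape=xxx[y]__   (p2,y)→(p1,z,-1)
state=p1 head=2 tape=xx[x]z__   (p1,x)→(p2,x,+1)
state=p2 head=3 tape=xxx[z]__   (p2,z)→(p2,x,-1)
state=p2 head=2 tape=xx[x]x__   (p2,x)→(p0,z,-1)
state=p0 head=1 tape=x[x]zx__   (p0,x)→(p0,z,0)
state=p0 head=1 tape=x[z]zx__   (p0,z)→(p0,x,+1)
state=p0 head=2 tape=xx[z]x__   (p0,z)→(p0,x,+1)
state=p0 head=3 tape=xxx[x]__   (p0,x)→(p0,z,0)
state=p0 head=3 tape=xxx[z]__   (p0,z)→(p0,x,+1)
state=p0 head=4 tape=xxxx[_]_   (p0,_)→(p2,y,+1)
state=p2 head=5 tape=xxxxy[_]   (p2,_)→(p2,_,-1)
state=p2 head=4 tape=xxxx[y]_   (p2,y)→(p1,z,-1)
state=p1 head=3 tape=xxx[x]z_   (p1,x)→(p2,x,+1)
state=p2 head=4 tape=xxxx[z]_   (p2,z)→(p2,x,-1)
state=p2 head=3 tape=xxx[x]x_   (p2,x)→(p0,z,-1)
state=p0 head=2 tape=xx[x]zx_   (p0,x)→(p0,z,0)
state=p0 head=2 tape=xx[z]zx_   (p0,z)→(p0,x,+1)
state=p0 head=3 tape=xxx[z]x_   (p0,z)→(p0,x,+1)
state=p0 head=4 tape=xxxx[x]_
After 35 steps: state p0, head at 4, tape xxxxx.

state p0, head at 4, tape xxxxx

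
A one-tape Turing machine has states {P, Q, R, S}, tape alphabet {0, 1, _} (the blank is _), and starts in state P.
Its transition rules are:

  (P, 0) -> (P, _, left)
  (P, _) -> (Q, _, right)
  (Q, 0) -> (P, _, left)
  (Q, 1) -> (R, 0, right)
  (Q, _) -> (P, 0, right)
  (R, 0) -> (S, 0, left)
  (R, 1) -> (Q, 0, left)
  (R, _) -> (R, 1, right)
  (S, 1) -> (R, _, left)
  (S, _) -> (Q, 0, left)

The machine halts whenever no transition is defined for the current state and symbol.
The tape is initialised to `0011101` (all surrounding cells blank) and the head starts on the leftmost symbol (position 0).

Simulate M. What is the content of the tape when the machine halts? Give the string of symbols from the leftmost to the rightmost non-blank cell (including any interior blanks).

0_0_001

P | _[0]011101   read 0 → write _, move left, go to P
P | [_]_011101   read _ → write _, move right, go to Q
Q | _[_]011101   read _ → write 0, move right, go to P
P | _0[0]11101   read 0 → write _, move left, go to P
P | _[0]_11101   read 0 → write _, move left, go to P
P | [_]__11101   read _ → write _, move right, go to Q
Q | _[_]_11101   read _ → write 0, move right, go to P
P | _0[_]11101   read _ → write _, move right, go to Q
Q | _0_[1]1101   read 1 → write 0, move right, go to R
R | _0_0[1]101   read 1 → write 0, move left, go to Q
Q | _0_[0]0101   read 0 → write _, move left, go to P
P | _0[_]_0101   read _ → write _, move right, go to Q
Q | _0_[_]0101   read _ → write 0, move right, go to P
P | _0_0[0]101   read 0 → write _, move left, go to P
P | _0_[0]_101   read 0 → write _, move left, go to P
P | _0[_]__101   read _ → write _, move right, go to Q
Q | _0_[_]_101   read _ → write 0, move right, go to P
P | _0_0[_]101   read _ → write _, move right, go to Q
Q | _0_0_[1]01   read 1 → write 0, move right, go to R
R | _0_0_0[0]1   read 0 → write 0, move left, go to S
S | _0_0_[0]01
The non-blank tape span at halt is 0_0_001.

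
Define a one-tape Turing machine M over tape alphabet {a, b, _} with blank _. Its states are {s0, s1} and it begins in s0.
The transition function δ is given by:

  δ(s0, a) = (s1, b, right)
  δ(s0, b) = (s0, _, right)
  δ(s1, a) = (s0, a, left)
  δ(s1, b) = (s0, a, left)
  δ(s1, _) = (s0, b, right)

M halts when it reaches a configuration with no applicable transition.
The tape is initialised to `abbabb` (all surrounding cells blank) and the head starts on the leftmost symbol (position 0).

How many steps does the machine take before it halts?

s0 | [a]bbabb__   read a → write b, move right, go to s1
s1 | b[b]babb__   read b → write a, move left, go to s0
s0 | [b]ababb__   read b → write _, move right, go to s0
s0 | _[a]babb__   read a → write b, move right, go to s1
s1 | _b[b]abb__   read b → write a, move left, go to s0
s0 | _[b]aabb__   read b → write _, move right, go to s0
s0 | __[a]abb__   read a → write b, move right, go to s1
s1 | __b[a]bb__   read a → write a, move left, go to s0
s0 | __[b]abb__   read b → write _, move right, go to s0
s0 | ___[a]bb__   read a → write b, move right, go to s1
s1 | ___b[b]b__   read b → write a, move left, go to s0
s0 | ___[b]ab__   read b → write _, move right, go to s0
s0 | ____[a]b__   read a → write b, move right, go to s1
s1 | ____b[b]__   read b → write a, move left, go to s0
s0 | ____[b]a__   read b → write _, move right, go to s0
s0 | _____[a]__   read a → write b, move right, go to s1
s1 | _____b[_]_   read _ → write b, move right, go to s0
s0 | _____bb[_]
M halts after 17 transitions.

17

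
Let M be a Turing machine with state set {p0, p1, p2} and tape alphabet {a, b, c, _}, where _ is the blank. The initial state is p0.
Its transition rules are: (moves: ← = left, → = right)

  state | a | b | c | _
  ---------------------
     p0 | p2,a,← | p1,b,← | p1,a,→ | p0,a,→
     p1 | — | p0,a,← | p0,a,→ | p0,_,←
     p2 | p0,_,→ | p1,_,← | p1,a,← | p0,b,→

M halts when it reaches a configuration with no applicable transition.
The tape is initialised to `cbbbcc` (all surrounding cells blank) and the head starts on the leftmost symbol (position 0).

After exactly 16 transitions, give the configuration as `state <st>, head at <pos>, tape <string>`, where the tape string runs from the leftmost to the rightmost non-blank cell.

state p1, head at -2, tape aa_aabbcc

state=p0 head=0 tape=___[c]bbbcc   (p0,c)→(p1,a,→)
state=p1 head=1 tape=___a[b]bbcc   (p1,b)→(p0,a,←)
state=p0 head=0 tape=___[a]abbcc   (p0,a)→(p2,a,←)
state=p2 head=-1 tape=__[_]aabbcc   (p2,_)→(p0,b,→)
state=p0 head=0 tape=__b[a]abbcc   (p0,a)→(p2,a,←)
state=p2 head=-1 tape=__[b]aabbcc   (p2,b)→(p1,_,←)
state=p1 head=-2 tape=_[_]_aabbcc   (p1,_)→(p0,_,←)
state=p0 head=-3 tape=[_]__aabbcc   (p0,_)→(p0,a,→)
state=p0 head=-2 tape=a[_]_aabbcc   (p0,_)→(p0,a,→)
state=p0 head=-1 tape=aa[_]aabbcc   (p0,_)→(p0,a,→)
state=p0 head=0 tape=aaa[a]abbcc   (p0,a)→(p2,a,←)
state=p2 head=-1 tape=aa[a]aabbcc   (p2,a)→(p0,_,→)
state=p0 head=0 tape=aa_[a]abbcc   (p0,a)→(p2,a,←)
state=p2 head=-1 tape=aa[_]aabbcc   (p2,_)→(p0,b,→)
state=p0 head=0 tape=aab[a]abbcc   (p0,a)→(p2,a,←)
state=p2 head=-1 tape=aa[b]aabbcc   (p2,b)→(p1,_,←)
state=p1 head=-2 tape=a[a]_aabbcc
After 16 steps: state p1, head at -2, tape aa_aabbcc.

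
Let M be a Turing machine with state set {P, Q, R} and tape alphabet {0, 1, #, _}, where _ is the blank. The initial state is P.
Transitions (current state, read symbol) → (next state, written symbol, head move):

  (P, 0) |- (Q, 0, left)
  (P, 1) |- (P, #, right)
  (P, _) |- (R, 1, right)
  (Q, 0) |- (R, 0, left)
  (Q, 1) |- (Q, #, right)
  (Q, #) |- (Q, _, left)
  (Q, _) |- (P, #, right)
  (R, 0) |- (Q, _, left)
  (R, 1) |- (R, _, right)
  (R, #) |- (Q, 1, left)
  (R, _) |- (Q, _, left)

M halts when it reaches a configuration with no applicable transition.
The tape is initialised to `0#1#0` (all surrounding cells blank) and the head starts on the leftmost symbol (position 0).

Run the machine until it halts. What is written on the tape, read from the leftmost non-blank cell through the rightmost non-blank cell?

state=P head=0 tape=__[0]#1#0   (P,0)→(Q,0,left)
state=Q head=-1 tape=_[_]0#1#0   (Q,_)→(P,#,right)
state=P head=0 tape=_#[0]#1#0   (P,0)→(Q,0,left)
state=Q head=-1 tape=_[#]0#1#0   (Q,#)→(Q,_,left)
state=Q head=-2 tape=[_]_0#1#0   (Q,_)→(P,#,right)
state=P head=-1 tape=#[_]0#1#0   (P,_)→(R,1,right)
state=R head=0 tape=#1[0]#1#0   (R,0)→(Q,_,left)
state=Q head=-1 tape=#[1]_#1#0   (Q,1)→(Q,#,right)
state=Q head=0 tape=##[_]#1#0   (Q,_)→(P,#,right)
state=P head=1 tape=###[#]1#0
The non-blank tape span at halt is ####1#0.

####1#0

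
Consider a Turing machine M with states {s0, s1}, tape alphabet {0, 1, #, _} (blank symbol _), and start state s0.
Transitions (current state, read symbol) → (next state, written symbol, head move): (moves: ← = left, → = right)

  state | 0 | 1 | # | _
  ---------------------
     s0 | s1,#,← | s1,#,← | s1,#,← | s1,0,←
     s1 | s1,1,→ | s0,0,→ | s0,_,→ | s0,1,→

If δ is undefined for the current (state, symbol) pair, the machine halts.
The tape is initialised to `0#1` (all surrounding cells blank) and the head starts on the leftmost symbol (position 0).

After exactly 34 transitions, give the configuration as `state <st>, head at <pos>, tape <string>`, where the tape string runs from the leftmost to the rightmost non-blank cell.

state=s0 head=0 tape=_[0]#1__   (s0,0)→(s1,#,←)
state=s1 head=-1 tape=[_]##1__   (s1,_)→(s0,1,→)
state=s0 head=0 tape=1[#]#1__   (s0,#)→(s1,#,←)
state=s1 head=-1 tape=[1]##1__   (s1,1)→(s0,0,→)
state=s0 head=0 tape=0[#]#1__   (s0,#)→(s1,#,←)
state=s1 head=-1 tape=[0]##1__   (s1,0)→(s1,1,→)
state=s1 head=0 tape=1[#]#1__   (s1,#)→(s0,_,→)
state=s0 head=1 tape=1_[#]1__   (s0,#)→(s1,#,←)
state=s1 head=0 tape=1[_]#1__   (s1,_)→(s0,1,→)
state=s0 head=1 tape=11[#]1__   (s0,#)→(s1,#,←)
state=s1 head=0 tape=1[1]#1__   (s1,1)→(s0,0,→)
state=s0 head=1 tape=10[#]1__   (s0,#)→(s1,#,←)
state=s1 head=0 tape=1[0]#1__   (s1,0)→(s1,1,→)
state=s1 head=1 tape=11[#]1__   (s1,#)→(s0,_,→)
state=s0 head=2 tape=11_[1]__   (s0,1)→(s1,#,←)
state=s1 head=1 tape=11[_]#__   (s1,_)→(s0,1,→)
state=s0 head=2 tape=111[#]__   (s0,#)→(s1,#,←)
state=s1 head=1 tape=11[1]#__   (s1,1)→(s0,0,→)
state=s0 head=2 tape=110[#]__   (s0,#)→(s1,#,←)
state=s1 head=1 tape=11[0]#__   (s1,0)→(s1,1,→)
state=s1 head=2 tape=111[#]__   (s1,#)→(s0,_,→)
state=s0 head=3 tape=111_[_]_   (s0,_)→(s1,0,←)
state=s1 head=2 tape=111[_]0_   (s1,_)→(s0,1,→)
state=s0 head=3 tape=1111[0]_   (s0,0)→(s1,#,←)
state=s1 head=2 tape=111[1]#_   (s1,1)→(s0,0,→)
state=s0 head=3 tape=1110[#]_   (s0,#)→(s1,#,←)
state=s1 head=2 tape=111[0]#_   (s1,0)→(s1,1,→)
state=s1 head=3 tape=1111[#]_   (s1,#)→(s0,_,→)
state=s0 head=4 tape=1111_[_]   (s0,_)→(s1,0,←)
state=s1 head=3 tape=1111[_]0   (s1,_)→(s0,1,→)
state=s0 head=4 tape=11111[0]   (s0,0)→(s1,#,←)
state=s1 head=3 tape=1111[1]#   (s1,1)→(s0,0,→)
state=s0 head=4 tape=11110[#]   (s0,#)→(s1,#,←)
state=s1 head=3 tape=1111[0]#   (s1,0)→(s1,1,→)
state=s1 head=4 tape=11111[#]
After 34 steps: state s1, head at 4, tape 11111#.

state s1, head at 4, tape 11111#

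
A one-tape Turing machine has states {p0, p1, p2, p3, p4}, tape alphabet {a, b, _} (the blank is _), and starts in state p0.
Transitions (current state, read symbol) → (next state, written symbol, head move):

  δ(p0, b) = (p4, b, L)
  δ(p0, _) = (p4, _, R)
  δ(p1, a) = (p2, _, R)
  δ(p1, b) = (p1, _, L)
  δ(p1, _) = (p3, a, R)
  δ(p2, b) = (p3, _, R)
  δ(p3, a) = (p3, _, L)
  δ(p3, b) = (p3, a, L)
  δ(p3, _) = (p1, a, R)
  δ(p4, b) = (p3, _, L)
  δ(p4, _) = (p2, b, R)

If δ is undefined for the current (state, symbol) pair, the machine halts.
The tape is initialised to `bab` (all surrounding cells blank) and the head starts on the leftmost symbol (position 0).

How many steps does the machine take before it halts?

12

p0 | __[b]ab   read b → write b, move L, go to p4
p4 | _[_]bab   read _ → write b, move R, go to p2
p2 | _b[b]ab   read b → write _, move R, go to p3
p3 | _b_[a]b   read a → write _, move L, go to p3
p3 | _b[_]_b   read _ → write a, move R, go to p1
p1 | _ba[_]b   read _ → write a, move R, go to p3
p3 | _baa[b]   read b → write a, move L, go to p3
p3 | _ba[a]a   read a → write _, move L, go to p3
p3 | _b[a]_a   read a → write _, move L, go to p3
p3 | _[b]__a   read b → write a, move L, go to p3
p3 | [_]a__a   read _ → write a, move R, go to p1
p1 | a[a]__a   read a → write _, move R, go to p2
p2 | a_[_]_a
M halts after 12 transitions.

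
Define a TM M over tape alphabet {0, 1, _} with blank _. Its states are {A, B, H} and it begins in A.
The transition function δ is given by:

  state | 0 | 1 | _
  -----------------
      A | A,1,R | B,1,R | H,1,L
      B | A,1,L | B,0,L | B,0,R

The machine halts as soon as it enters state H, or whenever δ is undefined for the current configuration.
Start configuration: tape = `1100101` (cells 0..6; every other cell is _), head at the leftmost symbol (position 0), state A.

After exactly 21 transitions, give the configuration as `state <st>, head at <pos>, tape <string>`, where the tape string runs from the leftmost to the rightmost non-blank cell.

A | ___[1]100101   read 1 → write 1, move R, go to B
B | ___1[1]00101   read 1 → write 0, move L, go to B
B | ___[1]000101   read 1 → write 0, move L, go to B
B | __[_]0000101   read _ → write 0, move R, go to B
B | __0[0]000101   read 0 → write 1, move L, go to A
A | __[0]1000101   read 0 → write 1, move R, go to A
A | __1[1]000101   read 1 → write 1, move R, go to B
B | __11[0]00101   read 0 → write 1, move L, go to A
A | __1[1]100101   read 1 → write 1, move R, go to B
B | __11[1]00101   read 1 → write 0, move L, go to B
B | __1[1]000101   read 1 → write 0, move L, go to B
B | __[1]0000101   read 1 → write 0, move L, go to B
B | _[_]00000101   read _ → write 0, move R, go to B
B | _0[0]0000101   read 0 → write 1, move L, go to A
A | _[0]10000101   read 0 → write 1, move R, go to A
A | _1[1]0000101   read 1 → write 1, move R, go to B
B | _11[0]000101   read 0 → write 1, move L, go to A
A | _1[1]1000101   read 1 → write 1, move R, go to B
B | _11[1]000101   read 1 → write 0, move L, go to B
B | _1[1]0000101   read 1 → write 0, move L, go to B
B | _[1]00000101   read 1 → write 0, move L, go to B
B | [_]000000101
After 21 steps: state B, head at -3, tape 000000101.

state B, head at -3, tape 000000101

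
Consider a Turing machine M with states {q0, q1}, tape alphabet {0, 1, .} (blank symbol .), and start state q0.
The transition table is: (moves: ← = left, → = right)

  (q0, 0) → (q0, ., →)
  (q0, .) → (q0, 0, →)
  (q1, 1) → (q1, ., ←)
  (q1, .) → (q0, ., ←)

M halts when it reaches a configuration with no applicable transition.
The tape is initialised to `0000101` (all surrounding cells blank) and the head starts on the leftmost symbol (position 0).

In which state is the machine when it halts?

q0

state=q0 head=0 tape=[0]000101   (q0,0)→(q0,.,→)
state=q0 head=1 tape=.[0]00101   (q0,0)→(q0,.,→)
state=q0 head=2 tape=..[0]0101   (q0,0)→(q0,.,→)
state=q0 head=3 tape=...[0]101   (q0,0)→(q0,.,→)
state=q0 head=4 tape=....[1]01
No transition is defined for (q0, 1); M halts in state q0.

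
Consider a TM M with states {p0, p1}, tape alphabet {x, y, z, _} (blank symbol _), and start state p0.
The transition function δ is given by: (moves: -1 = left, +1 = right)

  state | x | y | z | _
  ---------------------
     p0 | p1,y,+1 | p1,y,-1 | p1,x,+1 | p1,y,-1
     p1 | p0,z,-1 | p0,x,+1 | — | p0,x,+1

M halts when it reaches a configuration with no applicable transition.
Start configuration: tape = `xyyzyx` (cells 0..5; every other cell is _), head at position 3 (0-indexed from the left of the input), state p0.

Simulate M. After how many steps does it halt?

state=p0 head=3 tape=xyy[z]yx__   (p0,z)→(p1,x,+1)
state=p1 head=4 tape=xyyx[y]x__   (p1,y)→(p0,x,+1)
state=p0 head=5 tape=xyyxx[x]__   (p0,x)→(p1,y,+1)
state=p1 head=6 tape=xyyxxy[_]_   (p1,_)→(p0,x,+1)
state=p0 head=7 tape=xyyxxyx[_]   (p0,_)→(p1,y,-1)
state=p1 head=6 tape=xyyxxy[x]y   (p1,x)→(p0,z,-1)
state=p0 head=5 tape=xyyxx[y]zy   (p0,y)→(p1,y,-1)
state=p1 head=4 tape=xyyx[x]yzy   (p1,x)→(p0,z,-1)
state=p0 head=3 tape=xyy[x]zyzy   (p0,x)→(p1,y,+1)
state=p1 head=4 tape=xyyy[z]yzy
M halts after 9 transitions.

9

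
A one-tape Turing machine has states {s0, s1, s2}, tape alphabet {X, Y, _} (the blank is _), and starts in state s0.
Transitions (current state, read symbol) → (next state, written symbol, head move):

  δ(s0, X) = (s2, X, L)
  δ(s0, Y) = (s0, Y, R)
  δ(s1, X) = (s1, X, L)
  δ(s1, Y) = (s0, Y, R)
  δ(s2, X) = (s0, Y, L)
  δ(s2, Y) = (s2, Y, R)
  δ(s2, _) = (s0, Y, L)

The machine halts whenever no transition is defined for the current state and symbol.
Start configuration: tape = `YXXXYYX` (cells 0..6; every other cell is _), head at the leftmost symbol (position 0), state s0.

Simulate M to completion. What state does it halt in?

state=s0 head=0 tape=[Y]XXXYYX_   (s0,Y)→(s0,Y,R)
state=s0 head=1 tape=Y[X]XXYYX_   (s0,X)→(s2,X,L)
state=s2 head=0 tape=[Y]XXXYYX_   (s2,Y)→(s2,Y,R)
state=s2 head=1 tape=Y[X]XXYYX_   (s2,X)→(s0,Y,L)
state=s0 head=0 tape=[Y]YXXYYX_   (s0,Y)→(s0,Y,R)
state=s0 head=1 tape=Y[Y]XXYYX_   (s0,Y)→(s0,Y,R)
state=s0 head=2 tape=YY[X]XYYX_   (s0,X)→(s2,X,L)
state=s2 head=1 tape=Y[Y]XXYYX_   (s2,Y)→(s2,Y,R)
state=s2 head=2 tape=YY[X]XYYX_   (s2,X)→(s0,Y,L)
state=s0 head=1 tape=Y[Y]YXYYX_   (s0,Y)→(s0,Y,R)
state=s0 head=2 tape=YY[Y]XYYX_   (s0,Y)→(s0,Y,R)
state=s0 head=3 tape=YYY[X]YYX_   (s0,X)→(s2,X,L)
state=s2 head=2 tape=YY[Y]XYYX_   (s2,Y)→(s2,Y,R)
state=s2 head=3 tape=YYY[X]YYX_   (s2,X)→(s0,Y,L)
state=s0 head=2 tape=YY[Y]YYYX_   (s0,Y)→(s0,Y,R)
state=s0 head=3 tape=YYY[Y]YYX_   (s0,Y)→(s0,Y,R)
state=s0 head=4 tape=YYYY[Y]YX_   (s0,Y)→(s0,Y,R)
state=s0 head=5 tape=YYYYY[Y]X_   (s0,Y)→(s0,Y,R)
state=s0 head=6 tape=YYYYYY[X]_   (s0,X)→(s2,X,L)
state=s2 head=5 tape=YYYYY[Y]X_   (s2,Y)→(s2,Y,R)
state=s2 head=6 tape=YYYYYY[X]_   (s2,X)→(s0,Y,L)
state=s0 head=5 tape=YYYYY[Y]Y_   (s0,Y)→(s0,Y,R)
state=s0 head=6 tape=YYYYYY[Y]_   (s0,Y)→(s0,Y,R)
state=s0 head=7 tape=YYYYYYY[_]
No transition is defined for (s0, _); M halts in state s0.

s0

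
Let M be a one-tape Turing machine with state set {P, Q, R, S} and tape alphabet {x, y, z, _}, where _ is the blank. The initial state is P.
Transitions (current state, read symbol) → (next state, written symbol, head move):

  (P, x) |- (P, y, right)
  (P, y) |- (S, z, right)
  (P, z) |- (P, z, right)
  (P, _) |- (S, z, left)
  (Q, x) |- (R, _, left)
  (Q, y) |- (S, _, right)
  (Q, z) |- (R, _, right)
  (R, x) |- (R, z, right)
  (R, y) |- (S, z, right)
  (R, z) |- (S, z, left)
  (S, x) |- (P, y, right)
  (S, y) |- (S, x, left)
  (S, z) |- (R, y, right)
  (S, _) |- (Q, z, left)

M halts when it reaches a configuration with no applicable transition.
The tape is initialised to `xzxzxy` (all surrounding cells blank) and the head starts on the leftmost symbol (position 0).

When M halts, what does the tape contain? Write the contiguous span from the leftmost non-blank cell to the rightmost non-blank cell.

zxzxzxz

state=P head=0 tape=_[x]zxzxy_   (P,x)→(P,y,right)
state=P head=1 tape=_y[z]xzxy_   (P,z)→(P,z,right)
state=P head=2 tape=_yz[x]zxy_   (P,x)→(P,y,right)
state=P head=3 tape=_yzy[z]xy_   (P,z)→(P,z,right)
state=P head=4 tape=_yzyz[x]y_   (P,x)→(P,y,right)
state=P head=5 tape=_yzyzy[y]_   (P,y)→(S,z,right)
state=S head=6 tape=_yzyzyz[_]   (S,_)→(Q,z,left)
state=Q head=5 tape=_yzyzy[z]z   (Q,z)→(R,_,right)
state=R head=6 tape=_yzyzy_[z]   (R,z)→(S,z,left)
state=S head=5 tape=_yzyzy[_]z   (S,_)→(Q,z,left)
state=Q head=4 tape=_yzyz[y]zz   (Q,y)→(S,_,right)
state=S head=5 tape=_yzyz_[z]z   (S,z)→(R,y,right)
state=R head=6 tape=_yzyz_y[z]   (R,z)→(S,z,left)
state=S head=5 tape=_yzyz_[y]z   (S,y)→(S,x,left)
state=S head=4 tape=_yzyz[_]xz   (S,_)→(Q,z,left)
state=Q head=3 tape=_yzy[z]zxz   (Q,z)→(R,_,right)
state=R head=4 tape=_yzy_[z]xz   (R,z)→(S,z,left)
state=S head=3 tape=_yzy[_]zxz   (S,_)→(Q,z,left)
state=Q head=2 tape=_yz[y]zzxz   (Q,y)→(S,_,right)
state=S head=3 tape=_yz_[z]zxz   (S,z)→(R,y,right)
state=R head=4 tape=_yz_y[z]xz   (R,z)→(S,z,left)
state=S head=3 tape=_yz_[y]zxz   (S,y)→(S,x,left)
state=S head=2 tape=_yz[_]xzxz   (S,_)→(Q,z,left)
state=Q head=1 tape=_y[z]zxzxz   (Q,z)→(R,_,right)
state=R head=2 tape=_y_[z]xzxz   (R,z)→(S,z,left)
state=S head=1 tape=_y[_]zxzxz   (S,_)→(Q,z,left)
state=Q head=0 tape=_[y]zzxzxz   (Q,y)→(S,_,right)
state=S head=1 tape=__[z]zxzxz   (S,z)→(R,y,right)
state=R head=2 tape=__y[z]xzxz   (R,z)→(S,z,left)
state=S head=1 tape=__[y]zxzxz   (S,y)→(S,x,left)
state=S head=0 tape=_[_]xzxzxz   (S,_)→(Q,z,left)
state=Q head=-1 tape=[_]zxzxzxz
The non-blank tape span at halt is zxzxzxz.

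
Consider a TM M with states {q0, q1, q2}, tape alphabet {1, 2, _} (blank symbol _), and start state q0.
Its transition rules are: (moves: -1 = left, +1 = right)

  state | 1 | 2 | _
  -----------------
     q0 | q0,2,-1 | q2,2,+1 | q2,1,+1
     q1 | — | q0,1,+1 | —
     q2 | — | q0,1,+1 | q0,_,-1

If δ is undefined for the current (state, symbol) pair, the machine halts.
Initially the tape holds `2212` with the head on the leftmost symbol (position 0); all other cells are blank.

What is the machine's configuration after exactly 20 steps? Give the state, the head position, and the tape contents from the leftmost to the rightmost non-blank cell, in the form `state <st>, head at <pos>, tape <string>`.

state q0, head at 4, tape 21212

q0 | [2]212__   read 2 → write 2, move +1, go to q2
q2 | 2[2]12__   read 2 → write 1, move +1, go to q0
q0 | 21[1]2__   read 1 → write 2, move -1, go to q0
q0 | 2[1]22__   read 1 → write 2, move -1, go to q0
q0 | [2]222__   read 2 → write 2, move +1, go to q2
q2 | 2[2]22__   read 2 → write 1, move +1, go to q0
q0 | 21[2]2__   read 2 → write 2, move +1, go to q2
q2 | 212[2]__   read 2 → write 1, move +1, go to q0
q0 | 2121[_]_   read _ → write 1, move +1, go to q2
q2 | 21211[_]   read _ → write _, move -1, go to q0
q0 | 2121[1]_   read 1 → write 2, move -1, go to q0
q0 | 212[1]2_   read 1 → write 2, move -1, go to q0
q0 | 21[2]22_   read 2 → write 2, move +1, go to q2
q2 | 212[2]2_   read 2 → write 1, move +1, go to q0
q0 | 2121[2]_   read 2 → write 2, move +1, go to q2
q2 | 21212[_]   read _ → write _, move -1, go to q0
q0 | 2121[2]_   read 2 → write 2, move +1, go to q2
q2 | 21212[_]   read _ → write _, move -1, go to q0
q0 | 2121[2]_   read 2 → write 2, move +1, go to q2
q2 | 21212[_]   read _ → write _, move -1, go to q0
q0 | 2121[2]_
After 20 steps: state q0, head at 4, tape 21212.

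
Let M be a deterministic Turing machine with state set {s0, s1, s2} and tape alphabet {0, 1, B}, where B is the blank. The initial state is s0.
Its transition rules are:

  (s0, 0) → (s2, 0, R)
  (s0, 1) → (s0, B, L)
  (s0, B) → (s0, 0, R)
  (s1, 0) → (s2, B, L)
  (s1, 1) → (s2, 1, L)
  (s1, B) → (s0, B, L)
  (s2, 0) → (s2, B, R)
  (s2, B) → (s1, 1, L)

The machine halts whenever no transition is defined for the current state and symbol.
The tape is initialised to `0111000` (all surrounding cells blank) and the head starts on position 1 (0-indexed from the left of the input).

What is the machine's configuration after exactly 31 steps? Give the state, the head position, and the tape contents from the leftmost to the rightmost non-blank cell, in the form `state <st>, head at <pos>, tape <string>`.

s0 | BBBBB0[1]11000   read 1 → write B, move L, go to s0
s0 | BBBBB[0]B11000   read 0 → write 0, move R, go to s2
s2 | BBBBB0[B]11000   read B → write 1, move L, go to s1
s1 | BBBBB[0]111000   read 0 → write B, move L, go to s2
s2 | BBBB[B]B111000   read B → write 1, move L, go to s1
s1 | BBB[B]1B111000   read B → write B, move L, go to s0
s0 | BB[B]B1B111000   read B → write 0, move R, go to s0
s0 | BB0[B]1B111000   read B → write 0, move R, go to s0
s0 | BB00[1]B111000   read 1 → write B, move L, go to s0
s0 | BB0[0]BB111000   read 0 → write 0, move R, go to s2
s2 | BB00[B]B111000   read B → write 1, move L, go to s1
s1 | BB0[0]1B111000   read 0 → write B, move L, go to s2
s2 | BB[0]B1B111000   read 0 → write B, move R, go to s2
s2 | BBB[B]1B111000   read B → write 1, move L, go to s1
s1 | BB[B]11B111000   read B → write B, move L, go to s0
s0 | B[B]B11B111000   read B → write 0, move R, go to s0
s0 | B0[B]11B111000   read B → write 0, move R, go to s0
s0 | B00[1]1B111000   read 1 → write B, move L, go to s0
s0 | B0[0]B1B111000   read 0 → write 0, move R, go to s2
s2 | B00[B]1B111000   read B → write 1, move L, go to s1
s1 | B0[0]11B111000   read 0 → write B, move L, go to s2
s2 | B[0]B11B111000   read 0 → write B, move R, go to s2
s2 | BB[B]11B111000   read B → write 1, move L, go to s1
s1 | B[B]111B111000   read B → write B, move L, go to s0
s0 | [B]B111B111000   read B → write 0, move R, go to s0
s0 | 0[B]111B111000   read B → write 0, move R, go to s0
s0 | 00[1]11B111000   read 1 → write B, move L, go to s0
s0 | 0[0]B11B111000   read 0 → write 0, move R, go to s2
s2 | 00[B]11B111000   read B → write 1, move L, go to s1
s1 | 0[0]111B111000   read 0 → write B, move L, go to s2
s2 | [0]B111B111000   read 0 → write B, move R, go to s2
s2 | B[B]111B111000
After 31 steps: state s2, head at -4, tape 111B111000.

state s2, head at -4, tape 111B111000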